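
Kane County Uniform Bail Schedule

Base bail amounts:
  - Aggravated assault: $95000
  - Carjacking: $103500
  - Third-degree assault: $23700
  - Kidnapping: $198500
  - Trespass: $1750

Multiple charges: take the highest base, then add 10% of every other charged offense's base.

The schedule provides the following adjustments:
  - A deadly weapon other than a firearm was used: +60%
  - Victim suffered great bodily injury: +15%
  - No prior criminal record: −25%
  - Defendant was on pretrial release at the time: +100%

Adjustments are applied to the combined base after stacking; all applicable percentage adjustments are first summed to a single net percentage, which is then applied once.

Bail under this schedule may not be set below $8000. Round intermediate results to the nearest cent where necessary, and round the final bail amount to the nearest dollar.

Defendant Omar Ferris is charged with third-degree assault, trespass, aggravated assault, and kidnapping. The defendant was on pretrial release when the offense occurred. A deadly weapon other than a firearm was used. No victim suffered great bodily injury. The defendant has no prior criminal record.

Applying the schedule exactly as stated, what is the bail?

$494781

Base amounts from the schedule: third-degree assault $23700; trespass $1750; aggravated assault $95000; kidnapping $198500.
Stacking rule: highest base plus 10% of each additional charge. Highest is kidnapping at $198500. Additional: $23700 × 10% = $2370; $1750 × 10% = $175; $95000 × 10% = $9500. Combined base = $198500 + $12045 = $210545.
Net percentage adjustment: +60% −25% +100% = +135%. $210545 × 2.35 = $494780.75.
$494780.75 is at or above the $8000 minimum.
Rounded to the nearest dollar: $494781.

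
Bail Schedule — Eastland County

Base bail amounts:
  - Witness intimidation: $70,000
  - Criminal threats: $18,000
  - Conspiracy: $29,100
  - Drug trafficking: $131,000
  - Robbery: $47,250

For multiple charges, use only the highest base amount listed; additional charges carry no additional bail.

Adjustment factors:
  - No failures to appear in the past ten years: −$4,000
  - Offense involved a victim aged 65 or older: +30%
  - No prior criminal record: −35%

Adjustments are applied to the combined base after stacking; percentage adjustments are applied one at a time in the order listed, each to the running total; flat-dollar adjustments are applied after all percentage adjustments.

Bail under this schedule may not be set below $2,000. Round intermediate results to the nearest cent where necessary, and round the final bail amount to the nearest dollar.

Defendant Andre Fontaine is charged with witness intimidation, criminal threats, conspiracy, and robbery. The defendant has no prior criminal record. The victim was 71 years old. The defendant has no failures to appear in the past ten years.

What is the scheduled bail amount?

Base amounts from the schedule: witness intimidation $70,000; criminal threats $18,000; conspiracy $29,100; robbery $47,250.
Stacking rule: use the highest base only. Highest is witness intimidation at $70,000. Combined base = $70,000.
Offense involved a victim aged 65 or older (+30%): $70,000 × 1.3 = $91,000.
No prior criminal record (−35%): $91,000 × 0.65 = $59,150.
No failures to appear in the past ten years (−$4,000 flat): $59,150 − $4,000 = $55,150.
$55,150 is at or above the $2,000 minimum.

$55,150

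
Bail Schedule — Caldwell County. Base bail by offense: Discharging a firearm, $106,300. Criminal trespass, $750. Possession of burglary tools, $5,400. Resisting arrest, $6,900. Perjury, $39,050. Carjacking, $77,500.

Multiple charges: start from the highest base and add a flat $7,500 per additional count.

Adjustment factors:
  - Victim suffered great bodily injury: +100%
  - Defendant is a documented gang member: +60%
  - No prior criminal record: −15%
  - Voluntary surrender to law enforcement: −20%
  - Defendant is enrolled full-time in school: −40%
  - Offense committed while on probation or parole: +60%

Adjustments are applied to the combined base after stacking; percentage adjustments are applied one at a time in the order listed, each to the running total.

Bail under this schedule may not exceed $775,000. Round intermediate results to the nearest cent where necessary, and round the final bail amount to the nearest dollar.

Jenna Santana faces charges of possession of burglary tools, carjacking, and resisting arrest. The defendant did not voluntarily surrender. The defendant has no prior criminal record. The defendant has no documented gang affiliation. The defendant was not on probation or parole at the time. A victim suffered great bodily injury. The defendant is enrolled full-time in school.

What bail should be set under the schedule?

$94,350

Base amounts from the schedule: possession of burglary tools $5,400; carjacking $77,500; resisting arrest $6,900.
Stacking rule: highest base plus $7,500 per additional charge. Highest is carjacking at $77,500; 2 additional charges → +$15,000. Combined base = $92,500.
Victim suffered great bodily injury (+100%): $92,500 × 2 = $185,000.
No prior criminal record (−15%): $185,000 × 0.85 = $157,250.
Defendant is enrolled full-time in school (−40%): $157,250 × 0.6 = $94,350.
$94,350 is within the $775,000 maximum.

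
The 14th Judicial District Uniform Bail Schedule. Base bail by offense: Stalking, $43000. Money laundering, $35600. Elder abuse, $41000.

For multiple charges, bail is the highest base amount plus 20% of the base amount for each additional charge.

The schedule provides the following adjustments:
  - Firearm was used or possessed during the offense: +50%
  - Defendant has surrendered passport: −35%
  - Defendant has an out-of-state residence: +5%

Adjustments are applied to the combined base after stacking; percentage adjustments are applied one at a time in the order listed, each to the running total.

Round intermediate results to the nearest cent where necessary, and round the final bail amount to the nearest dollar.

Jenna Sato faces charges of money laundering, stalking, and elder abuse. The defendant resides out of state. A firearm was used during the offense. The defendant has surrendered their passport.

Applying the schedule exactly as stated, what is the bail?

Base amounts from the schedule: money laundering $35600; stalking $43000; elder abuse $41000.
Stacking rule: highest base plus 20% of each additional charge. Highest is stalking at $43000. Additional: $35600 × 20% = $7120; $41000 × 20% = $8200. Combined base = $43000 + $15320 = $58320.
Firearm was used or possessed during the offense (+50%): $58320 × 1.5 = $87480.
Defendant has surrendered passport (−35%): $87480 × 0.65 = $56862.
Defendant has an out-of-state residence (+5%): $56862 × 1.05 = $59705.10.
Rounded to the nearest dollar: $59705.

$59705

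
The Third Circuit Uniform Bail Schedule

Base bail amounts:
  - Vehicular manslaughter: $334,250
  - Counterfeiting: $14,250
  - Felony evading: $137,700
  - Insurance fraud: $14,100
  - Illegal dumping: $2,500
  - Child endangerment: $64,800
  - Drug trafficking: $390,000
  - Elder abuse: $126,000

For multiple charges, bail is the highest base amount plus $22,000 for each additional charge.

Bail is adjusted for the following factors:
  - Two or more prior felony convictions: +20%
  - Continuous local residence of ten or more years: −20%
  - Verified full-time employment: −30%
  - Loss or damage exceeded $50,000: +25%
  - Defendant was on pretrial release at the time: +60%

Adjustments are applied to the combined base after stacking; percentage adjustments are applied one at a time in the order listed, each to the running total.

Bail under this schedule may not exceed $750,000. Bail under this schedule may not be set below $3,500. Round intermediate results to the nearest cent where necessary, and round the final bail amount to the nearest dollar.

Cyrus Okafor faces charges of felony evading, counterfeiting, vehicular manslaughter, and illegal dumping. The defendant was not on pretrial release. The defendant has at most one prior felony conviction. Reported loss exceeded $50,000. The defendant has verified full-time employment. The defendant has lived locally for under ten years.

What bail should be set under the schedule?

Base amounts from the schedule: felony evading $137,700; counterfeiting $14,250; vehicular manslaughter $334,250; illegal dumping $2,500.
Stacking rule: highest base plus $22,000 per additional charge. Highest is vehicular manslaughter at $334,250; 3 additional charges → +$66,000. Combined base = $400,250.
Verified full-time employment (−30%): $400,250 × 0.7 = $280,175.
Loss or damage exceeded $50,000 (+25%): $280,175 × 1.25 = $350,218.75.
$350,218.75 is within the $750,000 maximum.
$350,218.75 is at or above the $3,500 minimum.
Rounded to the nearest dollar: $350,219.

$350,219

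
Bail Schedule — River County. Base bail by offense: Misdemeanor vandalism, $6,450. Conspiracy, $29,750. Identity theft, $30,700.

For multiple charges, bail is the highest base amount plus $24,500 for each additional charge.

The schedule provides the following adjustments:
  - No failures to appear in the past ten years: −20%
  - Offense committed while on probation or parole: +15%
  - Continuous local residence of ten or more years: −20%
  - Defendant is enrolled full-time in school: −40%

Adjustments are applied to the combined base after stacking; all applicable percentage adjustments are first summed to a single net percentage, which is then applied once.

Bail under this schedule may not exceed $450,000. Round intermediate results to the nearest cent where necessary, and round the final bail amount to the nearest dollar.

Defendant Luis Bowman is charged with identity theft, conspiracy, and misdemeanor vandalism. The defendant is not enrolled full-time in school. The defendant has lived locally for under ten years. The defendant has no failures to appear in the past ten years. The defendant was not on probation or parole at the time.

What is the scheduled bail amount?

Base amounts from the schedule: identity theft $30,700; conspiracy $29,750; misdemeanor vandalism $6,450.
Stacking rule: highest base plus $24,500 per additional charge. Highest is identity theft at $30,700; 2 additional charges → +$49,000. Combined base = $79,700.
No failures to appear in the past ten years (−20%): $79,700 × 0.8 = $63,760.
$63,760 is within the $450,000 maximum.

$63,760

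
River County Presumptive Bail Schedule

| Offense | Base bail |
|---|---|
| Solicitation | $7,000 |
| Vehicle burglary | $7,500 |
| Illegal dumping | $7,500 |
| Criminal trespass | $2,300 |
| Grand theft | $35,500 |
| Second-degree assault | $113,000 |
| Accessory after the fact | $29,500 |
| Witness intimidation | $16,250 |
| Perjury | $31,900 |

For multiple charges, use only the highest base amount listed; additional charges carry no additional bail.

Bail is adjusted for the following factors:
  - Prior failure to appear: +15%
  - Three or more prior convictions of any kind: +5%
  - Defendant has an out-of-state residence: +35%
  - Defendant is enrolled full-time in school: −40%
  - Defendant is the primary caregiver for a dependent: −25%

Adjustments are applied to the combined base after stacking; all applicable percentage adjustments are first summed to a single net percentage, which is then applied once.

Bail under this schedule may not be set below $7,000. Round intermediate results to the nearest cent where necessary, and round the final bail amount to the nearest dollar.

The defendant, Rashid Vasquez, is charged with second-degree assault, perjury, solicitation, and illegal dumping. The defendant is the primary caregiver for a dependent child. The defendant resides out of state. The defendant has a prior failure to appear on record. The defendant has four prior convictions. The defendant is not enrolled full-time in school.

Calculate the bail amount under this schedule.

Base amounts from the schedule: second-degree assault $113,000; perjury $31,900; solicitation $7,000; illegal dumping $7,500.
Stacking rule: use the highest base only. Highest is second-degree assault at $113,000. Combined base = $113,000.
Net percentage adjustment: +15% +5% +35% −25% = +30%. $113,000 × 1.3 = $146,900.
$146,900 is at or above the $7,000 minimum.

$146,900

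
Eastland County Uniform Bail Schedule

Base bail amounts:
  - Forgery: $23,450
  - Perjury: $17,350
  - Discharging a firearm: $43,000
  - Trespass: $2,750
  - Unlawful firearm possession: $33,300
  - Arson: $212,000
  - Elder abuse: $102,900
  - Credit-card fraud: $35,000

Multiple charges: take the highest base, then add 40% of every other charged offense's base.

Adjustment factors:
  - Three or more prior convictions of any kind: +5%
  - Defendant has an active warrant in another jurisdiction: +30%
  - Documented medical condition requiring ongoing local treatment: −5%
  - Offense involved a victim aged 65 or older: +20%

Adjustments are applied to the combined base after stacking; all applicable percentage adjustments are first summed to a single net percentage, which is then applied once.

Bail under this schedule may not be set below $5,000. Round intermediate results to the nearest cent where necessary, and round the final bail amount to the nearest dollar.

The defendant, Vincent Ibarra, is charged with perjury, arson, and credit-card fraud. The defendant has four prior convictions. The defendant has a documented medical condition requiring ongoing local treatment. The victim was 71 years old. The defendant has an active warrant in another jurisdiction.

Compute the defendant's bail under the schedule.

$349,410

Base amounts from the schedule: perjury $17,350; arson $212,000; credit-card fraud $35,000.
Stacking rule: highest base plus 40% of each additional charge. Highest is arson at $212,000. Additional: $17,350 × 40% = $6,940; $35,000 × 40% = $14,000. Combined base = $212,000 + $20,940 = $232,940.
Net percentage adjustment: +5% +30% −5% +20% = +50%. $232,940 × 1.5 = $349,410.
$349,410 is at or above the $5,000 minimum.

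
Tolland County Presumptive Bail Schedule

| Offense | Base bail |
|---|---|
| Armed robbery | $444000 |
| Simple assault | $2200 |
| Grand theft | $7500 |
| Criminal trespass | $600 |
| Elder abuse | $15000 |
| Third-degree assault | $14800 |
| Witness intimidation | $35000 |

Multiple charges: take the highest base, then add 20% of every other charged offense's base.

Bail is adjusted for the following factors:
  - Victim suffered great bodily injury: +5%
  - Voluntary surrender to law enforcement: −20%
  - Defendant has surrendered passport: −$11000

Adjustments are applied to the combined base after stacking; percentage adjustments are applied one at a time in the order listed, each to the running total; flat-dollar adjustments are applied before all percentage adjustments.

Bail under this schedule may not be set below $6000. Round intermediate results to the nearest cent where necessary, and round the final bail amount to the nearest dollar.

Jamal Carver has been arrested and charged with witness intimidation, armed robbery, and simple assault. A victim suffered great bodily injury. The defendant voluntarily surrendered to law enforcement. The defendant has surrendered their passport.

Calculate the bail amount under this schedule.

$369970

Base amounts from the schedule: witness intimidation $35000; armed robbery $444000; simple assault $2200.
Stacking rule: highest base plus 20% of each additional charge. Highest is armed robbery at $444000. Additional: $35000 × 20% = $7000; $2200 × 20% = $440. Combined base = $444000 + $7440 = $451440.
Defendant has surrendered passport (−$11000 flat): $451440 − $11000 = $440440.
Victim suffered great bodily injury (+5%): $440440 × 1.05 = $462462.
Voluntary surrender to law enforcement (−20%): $462462 × 0.8 = $369969.60.
$369969.60 is at or above the $6000 minimum.
Rounded to the nearest dollar: $369970.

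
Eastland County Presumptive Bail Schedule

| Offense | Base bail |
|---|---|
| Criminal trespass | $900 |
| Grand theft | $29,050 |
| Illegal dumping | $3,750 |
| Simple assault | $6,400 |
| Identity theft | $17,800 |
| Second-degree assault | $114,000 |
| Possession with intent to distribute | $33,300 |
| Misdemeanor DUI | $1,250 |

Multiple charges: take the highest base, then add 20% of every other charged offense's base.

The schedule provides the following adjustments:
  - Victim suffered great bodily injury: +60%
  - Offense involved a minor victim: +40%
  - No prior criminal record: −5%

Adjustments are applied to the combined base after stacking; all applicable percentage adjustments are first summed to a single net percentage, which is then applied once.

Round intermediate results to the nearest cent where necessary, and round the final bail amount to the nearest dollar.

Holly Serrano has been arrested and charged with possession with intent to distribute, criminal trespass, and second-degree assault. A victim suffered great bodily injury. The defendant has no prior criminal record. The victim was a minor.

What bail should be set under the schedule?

$235,638

Base amounts from the schedule: possession with intent to distribute $33,300; criminal trespass $900; second-degree assault $114,000.
Stacking rule: highest base plus 20% of each additional charge. Highest is second-degree assault at $114,000. Additional: $33,300 × 20% = $6,660; $900 × 20% = $180. Combined base = $114,000 + $6,840 = $120,840.
Net percentage adjustment: +60% +40% −5% = +95%. $120,840 × 1.95 = $235,638.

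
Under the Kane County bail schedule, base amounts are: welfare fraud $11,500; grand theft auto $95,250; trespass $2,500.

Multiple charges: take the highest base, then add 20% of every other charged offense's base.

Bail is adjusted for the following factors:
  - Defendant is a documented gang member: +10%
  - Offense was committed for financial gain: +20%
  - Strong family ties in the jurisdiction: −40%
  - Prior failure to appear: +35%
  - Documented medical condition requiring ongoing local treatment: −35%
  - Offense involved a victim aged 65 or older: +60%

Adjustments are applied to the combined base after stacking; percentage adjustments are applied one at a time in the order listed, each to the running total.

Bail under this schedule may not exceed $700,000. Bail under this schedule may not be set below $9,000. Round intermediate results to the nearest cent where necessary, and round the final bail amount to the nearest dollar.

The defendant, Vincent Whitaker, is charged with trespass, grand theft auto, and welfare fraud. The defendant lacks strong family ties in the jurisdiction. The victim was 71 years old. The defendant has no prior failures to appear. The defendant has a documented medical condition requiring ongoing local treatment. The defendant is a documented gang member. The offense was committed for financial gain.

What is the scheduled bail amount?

Base amounts from the schedule: trespass $2,500; grand theft auto $95,250; welfare fraud $11,500.
Stacking rule: highest base plus 20% of each additional charge. Highest is grand theft auto at $95,250. Additional: $2,500 × 20% = $500; $11,500 × 20% = $2,300. Combined base = $95,250 + $2,800 = $98,050.
Defendant is a documented gang member (+10%): $98,050 × 1.1 = $107,855.
Offense was committed for financial gain (+20%): $107,855 × 1.2 = $129,426.
Documented medical condition requiring ongoing local treatment (−35%): $129,426 × 0.65 = $84,126.90.
Offense involved a victim aged 65 or older (+60%): $84,126.90 × 1.6 = $134,603.04.
$134,603.04 is within the $700,000 maximum.
$134,603.04 is at or above the $9,000 minimum.
Rounded to the nearest dollar: $134,603.

$134,603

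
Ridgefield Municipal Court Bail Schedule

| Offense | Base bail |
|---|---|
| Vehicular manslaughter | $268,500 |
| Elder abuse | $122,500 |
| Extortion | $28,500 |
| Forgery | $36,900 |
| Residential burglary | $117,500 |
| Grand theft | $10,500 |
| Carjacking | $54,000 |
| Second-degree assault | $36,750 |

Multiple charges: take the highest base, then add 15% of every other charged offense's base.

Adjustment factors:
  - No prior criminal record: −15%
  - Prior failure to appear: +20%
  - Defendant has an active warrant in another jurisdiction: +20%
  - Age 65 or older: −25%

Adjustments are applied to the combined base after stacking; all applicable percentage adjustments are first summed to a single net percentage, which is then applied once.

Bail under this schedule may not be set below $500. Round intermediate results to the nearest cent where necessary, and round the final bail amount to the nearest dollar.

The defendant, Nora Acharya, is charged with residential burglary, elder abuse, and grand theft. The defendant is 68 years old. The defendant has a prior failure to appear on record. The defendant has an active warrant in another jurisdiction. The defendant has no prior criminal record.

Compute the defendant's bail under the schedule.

$141,700

Base amounts from the schedule: residential burglary $117,500; elder abuse $122,500; grand theft $10,500.
Stacking rule: highest base plus 15% of each additional charge. Highest is elder abuse at $122,500. Additional: $117,500 × 15% = $17,625; $10,500 × 15% = $1,575. Combined base = $122,500 + $19,200 = $141,700.
Net percentage adjustment: −15% +20% +20% −25% = +0%. $141,700 × 1 = $141,700.
$141,700 is at or above the $500 minimum.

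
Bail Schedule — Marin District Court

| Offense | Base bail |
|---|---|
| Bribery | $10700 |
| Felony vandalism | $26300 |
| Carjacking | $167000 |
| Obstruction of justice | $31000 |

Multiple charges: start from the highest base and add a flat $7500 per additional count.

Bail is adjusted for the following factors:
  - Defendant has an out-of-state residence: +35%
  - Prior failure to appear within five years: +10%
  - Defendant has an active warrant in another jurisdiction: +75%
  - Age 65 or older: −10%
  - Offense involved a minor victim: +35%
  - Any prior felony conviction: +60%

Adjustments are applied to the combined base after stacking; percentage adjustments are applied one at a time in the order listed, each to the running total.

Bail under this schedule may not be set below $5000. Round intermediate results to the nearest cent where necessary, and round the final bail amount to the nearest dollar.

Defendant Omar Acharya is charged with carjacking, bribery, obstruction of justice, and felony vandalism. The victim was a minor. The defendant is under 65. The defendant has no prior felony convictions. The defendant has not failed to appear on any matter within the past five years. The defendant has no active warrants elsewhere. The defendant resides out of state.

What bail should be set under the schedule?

$345364

Base amounts from the schedule: carjacking $167000; bribery $10700; obstruction of justice $31000; felony vandalism $26300.
Stacking rule: highest base plus $7500 per additional charge. Highest is carjacking at $167000; 3 additional charges → +$22500. Combined base = $189500.
Defendant has an out-of-state residence (+35%): $189500 × 1.35 = $255825.
Offense involved a minor victim (+35%): $255825 × 1.35 = $345363.75.
$345363.75 is at or above the $5000 minimum.
Rounded to the nearest dollar: $345364.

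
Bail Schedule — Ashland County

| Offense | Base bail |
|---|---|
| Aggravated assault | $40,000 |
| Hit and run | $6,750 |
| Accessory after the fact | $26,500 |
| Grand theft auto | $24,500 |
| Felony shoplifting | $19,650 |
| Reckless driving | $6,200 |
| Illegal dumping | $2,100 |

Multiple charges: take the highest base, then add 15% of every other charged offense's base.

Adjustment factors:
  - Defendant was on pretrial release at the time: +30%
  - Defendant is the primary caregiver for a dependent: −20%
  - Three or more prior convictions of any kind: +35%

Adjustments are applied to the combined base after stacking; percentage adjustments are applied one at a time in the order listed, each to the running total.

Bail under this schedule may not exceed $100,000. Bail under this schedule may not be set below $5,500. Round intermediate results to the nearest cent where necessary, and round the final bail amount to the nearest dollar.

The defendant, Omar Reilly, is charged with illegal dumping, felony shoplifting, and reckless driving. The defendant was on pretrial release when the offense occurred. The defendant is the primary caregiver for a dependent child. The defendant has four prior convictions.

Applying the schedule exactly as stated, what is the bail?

$29,337

Base amounts from the schedule: illegal dumping $2,100; felony shoplifting $19,650; reckless driving $6,200.
Stacking rule: highest base plus 15% of each additional charge. Highest is felony shoplifting at $19,650. Additional: $2,100 × 15% = $315; $6,200 × 15% = $930. Combined base = $19,650 + $1,245 = $20,895.
Defendant was on pretrial release at the time (+30%): $20,895 × 1.3 = $27,163.50.
Defendant is the primary caregiver for a dependent (−20%): $27,163.50 × 0.8 = $21,730.80.
Three or more prior convictions of any kind (+35%): $21,730.80 × 1.35 = $29,336.58.
$29,336.58 is within the $100,000 maximum.
$29,336.58 is at or above the $5,500 minimum.
Rounded to the nearest dollar: $29,337.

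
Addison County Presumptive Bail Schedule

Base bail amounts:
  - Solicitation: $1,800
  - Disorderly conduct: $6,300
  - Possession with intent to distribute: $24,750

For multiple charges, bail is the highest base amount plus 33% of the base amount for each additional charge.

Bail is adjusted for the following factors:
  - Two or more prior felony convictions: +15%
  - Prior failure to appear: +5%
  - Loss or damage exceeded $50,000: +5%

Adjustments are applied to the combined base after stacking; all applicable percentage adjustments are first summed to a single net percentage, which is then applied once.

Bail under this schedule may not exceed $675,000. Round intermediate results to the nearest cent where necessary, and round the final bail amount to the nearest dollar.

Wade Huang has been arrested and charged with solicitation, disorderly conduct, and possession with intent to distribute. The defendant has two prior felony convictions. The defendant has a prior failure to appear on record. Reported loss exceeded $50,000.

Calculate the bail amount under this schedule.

Base amounts from the schedule: solicitation $1,800; disorderly conduct $6,300; possession with intent to distribute $24,750.
Stacking rule: highest base plus 33% of each additional charge. Highest is possession with intent to distribute at $24,750. Additional: $1,800 × 33% = $594; $6,300 × 33% = $2,079. Combined base = $24,750 + $2,673 = $27,423.
Net percentage adjustment: +15% +5% +5% = +25%. $27,423 × 1.25 = $34,278.75.
$34,278.75 is within the $675,000 maximum.
Rounded to the nearest dollar: $34,279.

$34,279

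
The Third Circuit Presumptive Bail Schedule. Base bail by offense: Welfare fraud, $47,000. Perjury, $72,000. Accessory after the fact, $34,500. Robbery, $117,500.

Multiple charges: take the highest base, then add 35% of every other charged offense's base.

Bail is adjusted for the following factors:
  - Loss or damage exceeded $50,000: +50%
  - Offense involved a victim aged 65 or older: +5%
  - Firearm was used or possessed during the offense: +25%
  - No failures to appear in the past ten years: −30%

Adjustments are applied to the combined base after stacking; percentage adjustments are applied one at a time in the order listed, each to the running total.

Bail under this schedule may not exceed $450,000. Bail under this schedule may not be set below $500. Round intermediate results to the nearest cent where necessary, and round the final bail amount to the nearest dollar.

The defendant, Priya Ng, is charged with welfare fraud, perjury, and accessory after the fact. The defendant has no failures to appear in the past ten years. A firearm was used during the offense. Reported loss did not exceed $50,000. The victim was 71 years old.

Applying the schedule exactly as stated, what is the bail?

$92,357

Base amounts from the schedule: welfare fraud $47,000; perjury $72,000; accessory after the fact $34,500.
Stacking rule: highest base plus 35% of each additional charge. Highest is perjury at $72,000. Additional: $47,000 × 35% = $16,450; $34,500 × 35% = $12,075. Combined base = $72,000 + $28,525 = $100,525.
Offense involved a victim aged 65 or older (+5%): $100,525 × 1.05 = $105,551.25.
Firearm was used or possessed during the offense (+25%): $105,551.25 × 1.25 = $131,939.06.
No failures to appear in the past ten years (−30%): $131,939.06 × 0.7 = $92,357.34.
$92,357.34 is within the $450,000 maximum.
$92,357.34 is at or above the $500 minimum.
Rounded to the nearest dollar: $92,357.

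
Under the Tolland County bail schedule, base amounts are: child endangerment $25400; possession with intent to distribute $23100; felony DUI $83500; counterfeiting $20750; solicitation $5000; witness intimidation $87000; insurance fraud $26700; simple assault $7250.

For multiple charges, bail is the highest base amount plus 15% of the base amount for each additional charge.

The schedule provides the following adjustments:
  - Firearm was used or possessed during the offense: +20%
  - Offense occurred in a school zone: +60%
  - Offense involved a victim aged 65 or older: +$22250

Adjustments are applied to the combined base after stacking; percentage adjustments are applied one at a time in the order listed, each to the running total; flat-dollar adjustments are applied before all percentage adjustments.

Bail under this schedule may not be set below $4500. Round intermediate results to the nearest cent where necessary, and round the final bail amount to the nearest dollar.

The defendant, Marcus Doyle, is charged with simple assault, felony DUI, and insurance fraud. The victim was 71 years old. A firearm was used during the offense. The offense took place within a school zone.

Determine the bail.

$212818

Base amounts from the schedule: simple assault $7250; felony DUI $83500; insurance fraud $26700.
Stacking rule: highest base plus 15% of each additional charge. Highest is felony DUI at $83500. Additional: $7250 × 15% = $1087.50; $26700 × 15% = $4005. Combined base = $83500 + $5092.50 = $88592.50.
Offense involved a victim aged 65 or older (+$22250 flat): $88592.50 + $22250 = $110842.50.
Firearm was used or possessed during the offense (+20%): $110842.50 × 1.2 = $133011.
Offense occurred in a school zone (+60%): $133011 × 1.6 = $212817.60.
$212817.60 is at or above the $4500 minimum.
Rounded to the nearest dollar: $212818.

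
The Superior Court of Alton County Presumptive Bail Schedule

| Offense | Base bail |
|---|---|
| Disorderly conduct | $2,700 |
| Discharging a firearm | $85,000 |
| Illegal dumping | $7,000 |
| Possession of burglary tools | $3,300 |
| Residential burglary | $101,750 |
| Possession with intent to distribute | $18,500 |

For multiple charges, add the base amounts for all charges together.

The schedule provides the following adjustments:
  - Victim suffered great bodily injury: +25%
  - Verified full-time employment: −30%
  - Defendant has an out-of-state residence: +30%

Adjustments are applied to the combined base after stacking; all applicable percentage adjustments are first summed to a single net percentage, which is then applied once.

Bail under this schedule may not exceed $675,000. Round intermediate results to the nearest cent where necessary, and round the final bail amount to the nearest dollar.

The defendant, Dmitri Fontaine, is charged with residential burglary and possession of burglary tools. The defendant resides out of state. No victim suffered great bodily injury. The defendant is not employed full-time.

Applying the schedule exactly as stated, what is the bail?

$136,565

Base amounts from the schedule: residential burglary $101,750; possession of burglary tools $3,300.
Stacking rule: sum of all bases. $101,750 + $3,300 = $105,050.
Defendant has an out-of-state residence (+30%): $105,050 × 1.3 = $136,565.
$136,565 is within the $675,000 maximum.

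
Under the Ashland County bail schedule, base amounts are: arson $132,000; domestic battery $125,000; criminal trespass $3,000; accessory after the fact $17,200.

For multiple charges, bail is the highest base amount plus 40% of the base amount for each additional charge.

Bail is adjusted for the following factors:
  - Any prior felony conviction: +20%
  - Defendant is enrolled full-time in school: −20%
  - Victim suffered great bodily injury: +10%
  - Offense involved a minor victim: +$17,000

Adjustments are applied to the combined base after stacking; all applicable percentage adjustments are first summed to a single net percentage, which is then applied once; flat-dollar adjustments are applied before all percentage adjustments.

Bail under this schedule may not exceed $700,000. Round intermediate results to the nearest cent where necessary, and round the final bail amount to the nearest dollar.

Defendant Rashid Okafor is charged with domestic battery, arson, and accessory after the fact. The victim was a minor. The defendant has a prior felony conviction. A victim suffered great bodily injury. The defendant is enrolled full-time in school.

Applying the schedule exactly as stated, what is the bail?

Base amounts from the schedule: domestic battery $125,000; arson $132,000; accessory after the fact $17,200.
Stacking rule: highest base plus 40% of each additional charge. Highest is arson at $132,000. Additional: $125,000 × 40% = $50,000; $17,200 × 40% = $6,880. Combined base = $132,000 + $56,880 = $188,880.
Offense involved a minor victim (+$17,000 flat): $188,880 + $17,000 = $205,880.
Net percentage adjustment: +20% −20% +10% = +10%. $205,880 × 1.1 = $226,468.
$226,468 is within the $700,000 maximum.

$226,468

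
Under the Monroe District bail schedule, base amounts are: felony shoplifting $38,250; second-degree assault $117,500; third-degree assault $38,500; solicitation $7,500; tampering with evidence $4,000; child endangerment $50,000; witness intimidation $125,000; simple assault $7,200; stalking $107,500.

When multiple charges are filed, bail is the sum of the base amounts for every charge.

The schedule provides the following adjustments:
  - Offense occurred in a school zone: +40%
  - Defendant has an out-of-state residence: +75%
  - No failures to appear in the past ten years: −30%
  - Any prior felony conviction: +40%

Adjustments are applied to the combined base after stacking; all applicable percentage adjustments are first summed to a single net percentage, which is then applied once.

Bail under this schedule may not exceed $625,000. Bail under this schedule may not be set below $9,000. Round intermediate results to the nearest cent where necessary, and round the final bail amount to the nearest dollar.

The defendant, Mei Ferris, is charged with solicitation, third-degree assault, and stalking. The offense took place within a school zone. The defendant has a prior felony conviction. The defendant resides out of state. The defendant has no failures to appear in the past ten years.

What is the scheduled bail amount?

$345,375

Base amounts from the schedule: solicitation $7,500; third-degree assault $38,500; stalking $107,500.
Stacking rule: sum of all bases. $7,500 + $38,500 + $107,500 = $153,500.
Net percentage adjustment: +40% +75% −30% +40% = +125%. $153,500 × 2.25 = $345,375.
$345,375 is within the $625,000 maximum.
$345,375 is at or above the $9,000 minimum.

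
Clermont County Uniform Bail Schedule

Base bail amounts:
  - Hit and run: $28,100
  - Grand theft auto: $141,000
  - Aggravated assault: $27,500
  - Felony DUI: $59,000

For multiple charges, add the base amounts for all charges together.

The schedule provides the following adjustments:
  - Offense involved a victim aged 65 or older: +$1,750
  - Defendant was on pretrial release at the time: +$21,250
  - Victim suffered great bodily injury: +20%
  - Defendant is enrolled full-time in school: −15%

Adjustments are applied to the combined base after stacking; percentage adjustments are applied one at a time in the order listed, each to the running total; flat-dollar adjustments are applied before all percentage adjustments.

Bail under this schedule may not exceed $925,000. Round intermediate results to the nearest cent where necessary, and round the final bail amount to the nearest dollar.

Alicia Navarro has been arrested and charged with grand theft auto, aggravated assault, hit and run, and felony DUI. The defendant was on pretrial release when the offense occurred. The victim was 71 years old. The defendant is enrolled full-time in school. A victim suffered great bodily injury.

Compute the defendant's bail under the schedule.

Base amounts from the schedule: grand theft auto $141,000; aggravated assault $27,500; hit and run $28,100; felony DUI $59,000.
Stacking rule: sum of all bases. $141,000 + $27,500 + $28,100 + $59,000 = $255,600.
Offense involved a victim aged 65 or older (+$1,750 flat): $255,600 + $1,750 = $257,350.
Defendant was on pretrial release at the time (+$21,250 flat): $257,350 + $21,250 = $278,600.
Victim suffered great bodily injury (+20%): $278,600 × 1.2 = $334,320.
Defendant is enrolled full-time in school (−15%): $334,320 × 0.85 = $284,172.
$284,172 is within the $925,000 maximum.

$284,172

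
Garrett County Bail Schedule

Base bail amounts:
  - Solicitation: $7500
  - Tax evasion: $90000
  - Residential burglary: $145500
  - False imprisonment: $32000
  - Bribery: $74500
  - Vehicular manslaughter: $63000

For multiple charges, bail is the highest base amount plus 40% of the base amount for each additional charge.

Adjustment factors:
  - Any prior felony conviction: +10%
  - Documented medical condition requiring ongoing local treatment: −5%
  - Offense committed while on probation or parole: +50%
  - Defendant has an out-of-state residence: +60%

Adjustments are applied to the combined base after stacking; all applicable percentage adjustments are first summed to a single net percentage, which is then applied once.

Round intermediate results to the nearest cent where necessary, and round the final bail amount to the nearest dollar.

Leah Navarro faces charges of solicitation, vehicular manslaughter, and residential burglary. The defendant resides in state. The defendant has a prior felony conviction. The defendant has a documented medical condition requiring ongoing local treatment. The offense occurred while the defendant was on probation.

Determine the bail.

Base amounts from the schedule: solicitation $7500; vehicular manslaughter $63000; residential burglary $145500.
Stacking rule: highest base plus 40% of each additional charge. Highest is residential burglary at $145500. Additional: $7500 × 40% = $3000; $63000 × 40% = $25200. Combined base = $145500 + $28200 = $173700.
Net percentage adjustment: +10% −5% +50% = +55%. $173700 × 1.55 = $269235.

$269235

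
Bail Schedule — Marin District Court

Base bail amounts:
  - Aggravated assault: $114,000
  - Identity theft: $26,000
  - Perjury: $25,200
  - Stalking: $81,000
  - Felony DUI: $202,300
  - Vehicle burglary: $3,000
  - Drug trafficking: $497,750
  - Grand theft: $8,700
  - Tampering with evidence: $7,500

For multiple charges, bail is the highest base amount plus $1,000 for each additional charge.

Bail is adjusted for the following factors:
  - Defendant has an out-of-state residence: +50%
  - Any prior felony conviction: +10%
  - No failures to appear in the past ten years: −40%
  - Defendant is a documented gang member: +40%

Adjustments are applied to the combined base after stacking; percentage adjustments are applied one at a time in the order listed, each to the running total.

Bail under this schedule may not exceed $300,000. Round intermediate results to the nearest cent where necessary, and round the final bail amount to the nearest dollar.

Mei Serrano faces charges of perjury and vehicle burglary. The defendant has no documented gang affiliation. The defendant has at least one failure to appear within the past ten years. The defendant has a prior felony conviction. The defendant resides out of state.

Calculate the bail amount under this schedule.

Base amounts from the schedule: perjury $25,200; vehicle burglary $3,000.
Stacking rule: highest base plus $1,000 per additional charge. Highest is perjury at $25,200; 1 additional charge → +$1,000. Combined base = $26,200.
Defendant has an out-of-state residence (+50%): $26,200 × 1.5 = $39,300.
Any prior felony conviction (+10%): $39,300 × 1.1 = $43,230.
$43,230 is within the $300,000 maximum.

$43,230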